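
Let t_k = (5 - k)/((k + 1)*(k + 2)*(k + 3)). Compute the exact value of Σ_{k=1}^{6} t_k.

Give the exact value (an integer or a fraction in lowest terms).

Σ = 17/72

Compute t_(k+1)/t_k: get (k - 4)*(k + 1)/((k - 5)*(k + 4)).
So A=k + 1 and B=k + 4, with C=k - 5.
f must satisfy (k + 1)·f(k+1) − (k + 3)·f(k) = k - 5.
d = 2 from the (1,1,1) case.
Match coefficients ⇒ f(k) = -k*(k + 4).
Then R = B(k−1)f/C = -k*(k + 3)*(k + 4)/(k - 5), so s_k = R(k)·t_k = k*(k + 4)/((k + 1)*(k + 2)).
Check: Δs_k = (5 - k)/(k**3 + 6*k**2 + 11*k + 6). ✓
Σ_(k=1)^(6) t_k = s_(7) − s_(1) = 77/72 − (5/6) = 17/72.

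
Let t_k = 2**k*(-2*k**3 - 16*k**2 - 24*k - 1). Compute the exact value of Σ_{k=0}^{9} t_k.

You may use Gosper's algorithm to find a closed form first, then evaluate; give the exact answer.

Σ = -2413571

Step 1: r(k) = 2*(2*k**3 + 22*k**2 + 62*k + 43)/(2*k**3 + 16*k**2 + 24*k + 1).
Take A(k)=2, B(k)=1, C(k)=k**3 + 8*k**2 + 12*k + 1/2.
f must satisfy (2)·f(k+1) − (1)·f(k) = k**3 + 8*k**2 + 12*k + 1/2.
deg f ≤ 3 (via 0,0,3).
Solve for f: f(k) = (2*k**3 + 4*k**2 - 4*k - 3)/2 (degree 3 ≤ 3).
Certificate R = B(k−1)f/C = (2*k**3 + 4*k**2 - 4*k - 3)/(2*k**3 + 16*k**2 + 24*k + 1) gives s_k = 2**k*(-2*k**3 - 4*k**2 + 4*k + 3).
Δs = 2**k*(-2*k**3 - 16*k**2 - 24*k - 1), as required.
Σ_(k=0)^(9) t_k = s_(10) − s_(0) = -2413568 − (3) = -2413571.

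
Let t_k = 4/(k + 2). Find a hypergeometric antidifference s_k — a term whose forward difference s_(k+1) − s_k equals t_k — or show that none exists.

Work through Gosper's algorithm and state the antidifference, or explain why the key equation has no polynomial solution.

r(k) = (k + 2)/(k + 3) after simplifying.
Take A(k)=k + 2, B(k)=k + 3, C(k)=1.
Need (k + 2)·f(k+1) − (k + 2)·f(k) = 1.
From deg A=1, deg B=1, deg C=0: d=0.
Put f(k) = c0: A·f(k+1) − B(k−1)·f(k) − C = -1; need -1 = 0 — inconsistent ⇒ no f, not summable.

none (Gosper's algorithm certifies no s_k)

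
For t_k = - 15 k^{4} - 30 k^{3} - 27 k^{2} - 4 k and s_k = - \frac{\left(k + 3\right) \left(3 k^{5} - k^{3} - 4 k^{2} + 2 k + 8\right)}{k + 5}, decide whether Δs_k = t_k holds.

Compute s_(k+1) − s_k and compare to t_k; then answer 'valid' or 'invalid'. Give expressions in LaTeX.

Invalid: residual \frac{2 \left(12 k^{5} + 105 k^{4} + 178 k^{3} + 143 k^{2} + 18 k - 8\right)}{k^{2} + 11 k + 30} ≠ 0.

s_(k+1) = -(k + 4)*(2*k + 3*(k + 1)**5 - (k + 1)**3 - 4*(k + 1)**2 + 10)/(k + 6)
s_(k+1) − s_k = (-15*k**6 - 171*k**5 - 597*k**4 - 845*k**3 - 568*k**2 - 84*k - 16)/(k**2 + 11*k + 30)
(s_(k+1) − s_k) − t_k = 2*(12*k**5 + 105*k**4 + 178*k**3 + 143*k**2 + 18*k - 8)/(k**2 + 11*k + 30)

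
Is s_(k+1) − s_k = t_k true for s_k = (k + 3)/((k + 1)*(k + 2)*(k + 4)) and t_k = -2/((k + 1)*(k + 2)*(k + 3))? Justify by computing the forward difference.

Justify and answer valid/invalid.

Invalid: residual (3*k + 11)/(k**5 + 15*k**4 + 85*k**3 + 225*k**2 + 274*k + 120) ≠ 0.

s_(k+1) = (k + 4)/((k + 2)*(k + 3)*(k + 5))
s_(k+1) − s_k = ((k + 1)*(k + 4)**2 - (k + 3)**2*(k + 5))/((k + 1)*(k + 2)*(k + 3)*(k + 4)*(k + 5))
(s_(k+1) − s_k) − t_k = (3*k + 11)/(k**5 + 15*k**4 + 85*k**3 + 225*k**2 + 274*k + 120)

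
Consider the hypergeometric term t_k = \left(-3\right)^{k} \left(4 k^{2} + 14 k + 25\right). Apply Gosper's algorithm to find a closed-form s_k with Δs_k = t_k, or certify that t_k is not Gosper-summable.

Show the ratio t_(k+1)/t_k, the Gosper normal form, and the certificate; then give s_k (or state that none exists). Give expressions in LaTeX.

r(k) = 3*(-4*k**2 - 22*k - 43)/(4*k**2 + 14*k + 25) after simplifying.
Take A(k)=-3, B(k)=1, C(k)=k**2 + 7*k/2 + 25/4.
Solve (-3)·f(k+1) − (1)·f(k) = k**2 + 7*k/2 + 25/4.
From deg A=0, deg B=0, deg C=2: d=2.
Solving with deg f ≤ 2: f(k) = -(k**2 + 2*k + 4)/4.
Then R = B(k−1)f/C = -(k**2 + 2*k + 4)/(4*k**2 + 14*k + 25), so s_k = R(k)·t_k = (-3)**k*(-k**2 - 2*k - 4).
s_(k+1) − s_k = (-3)**k*(4*k**2 + 14*k + 25) = t_k.

s_k = \left(-3\right)^{k} \left(- k^{2} - 2 k - 4\right)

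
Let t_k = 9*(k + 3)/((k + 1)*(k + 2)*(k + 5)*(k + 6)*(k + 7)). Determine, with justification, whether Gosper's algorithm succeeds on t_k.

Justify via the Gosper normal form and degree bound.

The ratio is (k + 1)*(k + 4)*(k + 5)/((k + 3)**2*(k + 8)).
So A=k + 1 and B=k + 8, with C=k**3 + 10*k**2 + 33*k + 36.
f must satisfy (k + 1)·f(k+1) − (k + 7)·f(k) = k**3 + 10*k**2 + 33*k + 36.
deg f ≤ 6 (via 1,1,3).
Coefficient equations give f(k) = k*(k + 2)*(k + 3)*(k + 4)*(k**2 + 12*k + 41)/90.
So s_k = (B(k−1)f/C)·t_k = (k*(k + 2)*(k + 7)*(k**2 + 12*k + 41)/(90*(k + 3)))·t_k = k*(k**2 + 12*k + 41)/(10*(k**3 + 12*k**2 + 41*k + 30)).
s_(k+1) − s_k = 9*(k + 3)/(k**5 + 21*k**4 + 163*k**3 + 567*k**2 + 844*k + 420) = t_k.

Yes. s_k = k*(k**2 + 12*k + 41)/(10*(k**3 + 12*k**2 + 41*k + 30)).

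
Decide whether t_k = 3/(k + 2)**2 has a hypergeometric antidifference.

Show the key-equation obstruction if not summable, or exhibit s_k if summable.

No. Not Gosper-summable.

Step 1: r(k) = (k + 2)**2/(k + 3)**2.
Normal form (A,B,C) = (k**2 + 4*k + 4, k**2 + 6*k + 9, 1).
f must satisfy (k**2 + 4*k + 4)·f(k+1) − (k**2 + 4*k + 4)·f(k) = 1.
deg f ≤ 0 (via 2,2,0).
Put f(k) = c0: A·f(k+1) − B(k−1)·f(k) − C = -1; need -1 = 0 — inconsistent ⇒ no f, not summable.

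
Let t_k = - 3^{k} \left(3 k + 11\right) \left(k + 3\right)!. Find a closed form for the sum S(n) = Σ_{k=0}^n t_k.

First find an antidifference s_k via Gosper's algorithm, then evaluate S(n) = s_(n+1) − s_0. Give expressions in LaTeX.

The ratio is 3*(k + 4)*(3*k + 14)/(3*k + 11).
Gosper form: A/B · C(k+1)/C(k) with A=3*k + 12, B=1, C=k + 11/3.
Need (3*k + 12)·f(k+1) − (1)·f(k) = k + 11/3.
d = 0 from the (1,0,1) case.
Match coefficients ⇒ f(k) = 1/3.
Then R = B(k−1)f/C = 1/(3*k + 11), so s_k = R(k)·t_k = -3**k*factorial(k + 3).
s_(k+1) − s_k = -3**k*(3*k + 11)*factorial(k + 3) = t_k.
Telescope: S(n) = s_(n+1) − s_(0) = -3**(n + 1)*factorial(n + 4) − (-6) = -3*3**n*factorial(n + 4) + 6.

S(n) = - 3 \cdot 3^{n} \left(n + 4\right)! + 6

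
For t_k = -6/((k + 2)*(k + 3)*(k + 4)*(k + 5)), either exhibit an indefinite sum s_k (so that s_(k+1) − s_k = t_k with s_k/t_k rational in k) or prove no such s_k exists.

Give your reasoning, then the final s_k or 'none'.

s_k = k*(-k**2 - 9*k - 26)/(12*(k + 2)*(k + 3)*(k + 4))

Ratio r(k) = (k + 2)/(k + 6).
So A=k + 2 and B=k + 6, with C=1.
Set up (k + 2)·f(k+1) − (k + 5)·f(k) − (1) = 0.
Bound: deg f ≤ 3.
Coefficient equations give f(k) = k*(k**2 + 9*k + 26)/72.
Then R = B(k−1)f/C = k*(k + 5)*(k**2 + 9*k + 26)/72, so s_k = R(k)·t_k = k*(-k**2 - 9*k - 26)/(12*(k + 2)*(k + 3)*(k + 4)).
Verify: -6/(k**4 + 14*k**3 + 71*k**2 + 154*k + 120) matches t_k.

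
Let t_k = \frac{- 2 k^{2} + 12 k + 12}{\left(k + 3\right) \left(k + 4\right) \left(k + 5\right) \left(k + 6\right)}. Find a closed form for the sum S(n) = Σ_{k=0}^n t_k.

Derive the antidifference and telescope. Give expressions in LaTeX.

S(n) = \frac{n^{3} + 135 n^{2} + 374 n + 240}{60 \left(n^{3} + 15 n^{2} + 74 n + 120\right)}

Ratio r(k) = (k**3 - k**2 - 23*k - 33)/(k**3 + k**2 - 48*k - 42).
Take A(k)=k + 3, B(k)=k + 7, C(k)=k**2 - 6*k - 6.
Solve (k + 3)·f(k+1) − (k + 6)·f(k) = k**2 - 6*k - 6.
d = 3 from the (1,1,2) case.
A polynomial solution: f(k) = -k*(k**2 + 132*k + 107)/120.
Certificate R = B(k−1)f/C = -k*(k + 6)*(k**2 + 132*k + 107)/(120*(k**2 - 6*k - 6)) gives s_k = k*(k**2 + 132*k + 107)/(60*(k + 3)*(k + 4)*(k + 5)).
Check: Δs_k = 2*(-k**2 + 6*k + 6)/(k**4 + 18*k**3 + 119*k**2 + 342*k + 360). ✓
Evaluate: s_(n+1) = (n**3 + 135*n**2 + 374*n + 240)/(60*(n**3 + 15*n**2 + 74*n + 120)); subtract s_(0) = 0 ⇒ S(n) = (n**3 + 135*n**2 + 374*n + 240)/(60*(n**3 + 15*n**2 + 74*n + 120)).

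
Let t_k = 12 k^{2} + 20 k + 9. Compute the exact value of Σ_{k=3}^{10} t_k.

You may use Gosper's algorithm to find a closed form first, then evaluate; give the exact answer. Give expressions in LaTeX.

Σ = 5672

Ratio r(k) = (12*k**2 + 44*k + 41)/(12*k**2 + 20*k + 9).
A = 1, B = 1, C = k**2 + 5*k/3 + 3/4.
Set up (1)·f(k+1) − (1)·f(k) − (k**2 + 5*k/3 + 3/4) = 0.
Degrees (0,0,2) ⇒ d ≤ 3.
Coefficient equations give f(k) = k*(2*k + 1)**2/12.
R(k) = B(k−1)·f(k)/C(k) = k*(2*k + 1)**2/(12*k**2 + 20*k + 9); s_k = R·t_k = k*(4*k**2 + 4*k + 1).
Check: Δs_k = 12*k**2 + 20*k + 9. ✓
Telescoping: Σ = s_(11) − s_(3) = 5819 − (147) = 5672.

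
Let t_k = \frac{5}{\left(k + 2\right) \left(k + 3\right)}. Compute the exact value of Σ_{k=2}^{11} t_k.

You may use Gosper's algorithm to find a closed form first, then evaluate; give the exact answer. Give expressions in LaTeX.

Σ = 25/28

The ratio is (k + 2)/(k + 4).
A = k + 2, B = k + 4, C = 1.
Set up (k + 2)·f(k+1) − (k + 3)·f(k) − (1) = 0.
Bound: deg f ≤ 1.
Match coefficients ⇒ f(k) = k/2.
Get s_k = R·t_k = 5*k/(2*(k + 2)) with R(k) = B(k−1)f(k)/C(k) = k*(k + 3)/2.
Verify: 5/(k**2 + 5*k + 6) matches t_k.
Σ_(k=2)^(11) t_k = s_(12) − s_(2) = 15/7 − (5/4) = 25/28.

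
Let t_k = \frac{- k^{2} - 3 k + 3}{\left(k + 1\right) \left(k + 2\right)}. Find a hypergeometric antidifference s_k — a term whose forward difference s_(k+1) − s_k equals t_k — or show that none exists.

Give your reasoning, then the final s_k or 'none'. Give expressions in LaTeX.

Compute t_(k+1)/t_k: get (k + 1)*(3*k + (k + 1)**2)/((k + 3)*(k**2 + 3*k - 3)).
A = k + 1, B = k + 3, C = k**2 + 3*k - 3.
Need (k + 1)·f(k+1) − (k + 2)·f(k) = k**2 + 3*k - 3.
Bound: deg f ≤ 2.
Match coefficients ⇒ f(k) = k*(k - 4).
R(k) = B(k−1)·f(k)/C(k) = k*(k - 4)*(k + 2)/(k**2 + 3*k - 3); s_k = R·t_k = k*(4 - k)/(k + 1).
Verify: (-k**2 - 3*k + 3)/(k**2 + 3*k + 2) matches t_k.

s_k = \frac{k \left(4 - k\right)}{k + 1}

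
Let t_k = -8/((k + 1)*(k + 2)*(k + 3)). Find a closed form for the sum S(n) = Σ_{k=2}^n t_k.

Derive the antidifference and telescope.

S(n) = (-n**2 - 5*n + 6)/(3*(n**2 + 5*n + 6))

Compute t_(k+1)/t_k: get (k + 1)/(k + 4).
Normal form (A,B,C) = (k + 1, k + 4, 1).
Need (k + 1)·f(k+1) − (k + 3)·f(k) = 1.
d = 2 from the (1,1,0) case.
A polynomial solution: f(k) = k*(k + 3)/4.
Then R = B(k−1)f/C = k*(k + 3)**2/4, so s_k = R(k)·t_k = 2*k*(-k - 3)/((k + 1)*(k + 2)).
Δs = -8/(k**3 + 6*k**2 + 11*k + 6), as required.
Evaluate: s_(n+1) = 2*(-n**2 - 5*n - 4)/(n**2 + 5*n + 6); subtract s_(2) = -5/3 ⇒ S(n) = (-n**2 - 5*n + 6)/(3*(n**2 + 5*n + 6)).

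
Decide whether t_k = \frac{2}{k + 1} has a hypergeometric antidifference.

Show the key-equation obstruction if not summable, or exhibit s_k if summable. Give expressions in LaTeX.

No; the coefficient equations for f are inconsistent.

The ratio is (k + 1)/(k + 2).
Factor: A=k + 1; B=k + 2; C=1.
Solve (k + 1)·f(k+1) − (k + 1)·f(k) = 1.
d = 0 from the (1,1,0) case.
Put f(k) = c0: A·f(k+1) − B(k−1)·f(k) − C = -1; need -1 = 0 — inconsistent ⇒ no f, not summable.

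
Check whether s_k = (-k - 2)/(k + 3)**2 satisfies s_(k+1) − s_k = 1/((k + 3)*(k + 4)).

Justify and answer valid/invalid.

s_(k+1) = (-k - 3)/(k + 4)**2
s_(k+1) − s_k = ((k + 2)*(k + 4)**2 - (k + 3)**3)/((k + 3)**2*(k + 4)**2)
(s_(k+1) − s_k) − t_k = (-2*k - 7)/(k**4 + 14*k**3 + 73*k**2 + 168*k + 144)

Invalid: residual (-2*k - 7)/(k**4 + 14*k**3 + 73*k**2 + 168*k + 144) ≠ 0.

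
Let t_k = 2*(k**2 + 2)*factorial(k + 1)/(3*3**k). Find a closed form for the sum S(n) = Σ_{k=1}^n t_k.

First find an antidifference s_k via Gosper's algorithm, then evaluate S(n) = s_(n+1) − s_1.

S(n) = 2*3**(-n - 1)*(-2*3**n + n**3*factorial(n) + 4*n**2*factorial(n) + 5*n*factorial(n) + 2*factorial(n))

r(k) = (k + 2)*((k + 1)**2 + 2)/(3*(k**2 + 2)) after simplifying.
A = k/3 + 2/3, B = 1, C = k**2 + 2.
f must satisfy (k/3 + 2/3)·f(k+1) − (1)·f(k) = k**2 + 2.
Degrees (1,0,2) ⇒ d ≤ 1.
Match coefficients ⇒ f(k) = 3*k.
Certificate R = B(k−1)f/C = 3*k/(k**2 + 2) gives s_k = 2*k*factorial(k + 1)/3**k.
Check: Δs_k = 2*(k**2 + 2)*factorial(k + 1)/(3*3**k). ✓
Telescope: S(n) = s_(n+1) − s_(1) = 2*3**(-n - 1)*(n + 1)*factorial(n + 2) − (4/3) = 2*3**(-n - 1)*(-2*3**n + n**3*factorial(n) + 4*n**2*factorial(n) + 5*n*factorial(n) + 2*factorial(n)).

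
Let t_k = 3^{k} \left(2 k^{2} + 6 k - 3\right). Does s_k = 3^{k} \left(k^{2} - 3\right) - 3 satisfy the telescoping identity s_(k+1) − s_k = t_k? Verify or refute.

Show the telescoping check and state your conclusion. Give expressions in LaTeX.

Valid — Δs_k = t_k.

s_(k+1) = 3*3**k*((k + 1)**2 - 3) - 3
s_(k+1) − s_k = 3**k*(2*k**2 + 6*k - 3)
(s_(k+1) − s_k) − t_k = 0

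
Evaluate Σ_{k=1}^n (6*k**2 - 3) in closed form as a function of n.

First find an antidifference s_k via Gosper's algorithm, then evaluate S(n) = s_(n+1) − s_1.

S(n) = n*(2*n**2 + 3*n - 2)

The ratio is (2*(k + 1)**2 - 1)/(2*k**2 - 1).
So A=1 and B=1, with C=k**2 - 1/2.
Key eq: (1)·f(k+1) = (1)·f(k) + (k**2 - 1/2).
deg f ≤ 3 (via 0,0,2).
Coefficient equations give f(k) = k*(k - 2)*(2*k + 1)/6.
So s_k = (B(k−1)f/C)·t_k = (k*(k - 2)*(2*k + 1)/(3*(2*k**2 - 1)))·t_k = k*(2*k**2 - 3*k - 2).
Verify: 6*k**2 - 3 matches t_k.
Evaluate: s_(n+1) = 2*n**3 + 3*n**2 - 2*n - 3; subtract s_(1) = -3 ⇒ S(n) = n*(2*n**2 + 3*n - 2).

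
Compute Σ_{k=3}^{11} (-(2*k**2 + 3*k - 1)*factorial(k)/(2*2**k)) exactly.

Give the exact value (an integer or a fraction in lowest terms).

Σ = -6314949/2

Ratio r(k) = (k + 1)*(3*k + 2*(k + 1)**2 + 2)/(2*(2*k**2 + 3*k - 1)).
Normal form (A,B,C) = (k/2 + 1/2, 1, k**2 + 3*k/2 - 1/2).
Key eq: (k/2 + 1/2)·f(k+1) = (1)·f(k) + (k**2 + 3*k/2 - 1/2).
Bound: deg f ≤ 1.
A polynomial solution: f(k) = 2*k + 3.
So s_k = (B(k−1)f/C)·t_k = (2*(2*k + 3)/(2*k**2 + 3*k - 1))·t_k = -(2*k + 3)*factorial(k)/2**k.
Check: Δs_k = -(2*k**2 + 3*k - 1)*factorial(k)/(2*2**k). ✓
Sum = s_(12) − s_(3); s_(12) = -12629925/4, s_(3) = -27/4 ⇒ -6314949/2.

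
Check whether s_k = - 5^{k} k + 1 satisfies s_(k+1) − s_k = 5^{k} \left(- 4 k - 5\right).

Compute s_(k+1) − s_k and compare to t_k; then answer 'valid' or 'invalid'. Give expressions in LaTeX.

Valid: the claim telescopes to t_k.

s_(k+1) = -5*5**k*(k + 1) + 1
s_(k+1) − s_k = 5**k*(-4*k - 5)
(s_(k+1) − s_k) − t_k = 0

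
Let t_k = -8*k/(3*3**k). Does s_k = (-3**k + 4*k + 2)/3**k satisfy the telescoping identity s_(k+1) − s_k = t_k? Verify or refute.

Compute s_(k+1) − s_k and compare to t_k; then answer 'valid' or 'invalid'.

valid (s_(k+1) − s_k reduces to t_k)

s_(k+1) = (-3*3**k + 4*k + 6)/(3*3**k)
s_(k+1) − s_k = -8*k/(3*3**k)
(s_(k+1) − s_k) − t_k = 0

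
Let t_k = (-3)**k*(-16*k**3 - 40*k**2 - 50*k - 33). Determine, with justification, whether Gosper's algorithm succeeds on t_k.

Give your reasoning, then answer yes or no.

r(k) = 3*(-16*k**3 - 88*k**2 - 178*k - 139)/(16*k**3 + 40*k**2 + 50*k + 33) after simplifying.
So A=-3 and B=1, with C=k**3 + 5*k**2/2 + 25*k/8 + 33/16.
f must satisfy (-3)·f(k+1) − (1)·f(k) = k**3 + 5*k**2/2 + 25*k/8 + 33/16.
deg f ≤ 3 (via 0,0,3).
Solving with deg f ≤ 3: f(k) = -(4*k**3 + k**2 + 2*k + 3)/16.
Certificate R = B(k−1)f/C = -(4*k**3 + k**2 + 2*k + 3)/(16*k**3 + 40*k**2 + 50*k + 33) gives s_k = (-3)**k*(4*k**3 + k**2 + 2*k + 3).
Verify: (-3)**k*(-16*k**3 - 40*k**2 - 50*k - 33) matches t_k.

Yes. s_k = (-3)**k*(4*k**3 + k**2 + 2*k + 3).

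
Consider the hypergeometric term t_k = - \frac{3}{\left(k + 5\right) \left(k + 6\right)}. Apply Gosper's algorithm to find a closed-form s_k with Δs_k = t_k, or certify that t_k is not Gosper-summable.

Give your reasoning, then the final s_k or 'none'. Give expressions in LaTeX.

t_(k+1)/t_k = (k + 5)/(k + 7).
Take A(k)=k + 5, B(k)=k + 7, C(k)=1.
Set up (k + 5)·f(k+1) − (k + 6)·f(k) − (1) = 0.
deg f ≤ 1 (via 1,1,0).
Solving with deg f ≤ 1: f(k) = k/5.
R(k) = B(k−1)·f(k)/C(k) = k*(k + 6)/5; s_k = R·t_k = -3*k/(5*k + 25).
s_(k+1) − s_k = -3/(k**2 + 11*k + 30) = t_k.

s_k = - \frac{3 k}{5 k + 25}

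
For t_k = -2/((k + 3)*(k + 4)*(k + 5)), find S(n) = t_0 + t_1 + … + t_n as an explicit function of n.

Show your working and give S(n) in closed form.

S(n) = (-n**2 - 9*n - 8)/(12*(n**2 + 9*n + 20))

Step 1: r(k) = (k + 3)/(k + 6).
Normal form (A,B,C) = (k + 3, k + 6, 1).
Solve (k + 3)·f(k+1) − (k + 5)·f(k) = 1.
deg f ≤ 2 (via 1,1,0).
Solving with deg f ≤ 2: f(k) = k*(k + 7)/24.
R(k) = B(k−1)·f(k)/C(k) = k*(k + 5)*(k + 7)/24; s_k = R·t_k = k*(-k - 7)/(12*(k + 3)*(k + 4)).
Check: Δs_k = -2/(k**3 + 12*k**2 + 47*k + 60). ✓
Σ_(k=0)^n t_k = s_(n+1) − s_(0) = ((-n**2 - 9*n - 8)/(12*(n**2 + 9*n + 20))) − (0), i.e. (-n**2 - 9*n - 8)/(12*(n**2 + 9*n + 20)).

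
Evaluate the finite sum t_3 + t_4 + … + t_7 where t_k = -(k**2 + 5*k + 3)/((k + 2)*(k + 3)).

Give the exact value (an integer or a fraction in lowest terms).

r(k) = (k + 2)*(5*k + (k + 1)**2 + 8)/((k + 4)*(k**2 + 5*k + 3)) after simplifying.
A = k + 2, B = k + 4, C = k**2 + 5*k + 3.
f must satisfy (k + 2)·f(k+1) − (k + 3)·f(k) = k**2 + 5*k + 3.
From deg A=1, deg B=1, deg C=2: d=2.
Coefficient equations give f(k) = k*(2*k + 1)/2.
So s_k = (B(k−1)f/C)·t_k = (k*(k + 3)*(2*k + 1)/(2*(k**2 + 5*k + 3)))·t_k = k*(-2*k - 1)/(2*(k + 2)).
Verify: (-k**2 - 5*k - 3)/(k**2 + 5*k + 6) matches t_k.
Σ_(k=3)^(7) t_k = s_(8) − s_(3) = -34/5 − (-21/10) = -47/10.

Σ = -47/10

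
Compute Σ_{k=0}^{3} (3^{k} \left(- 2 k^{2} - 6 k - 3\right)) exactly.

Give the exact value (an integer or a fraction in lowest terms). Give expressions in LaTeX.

r(k) = 3*(2*k**2 + 10*k + 11)/(2*k**2 + 6*k + 3) after simplifying.
Normal form (A,B,C) = (3, 1, k**2 + 3*k + 3/2).
Solve (3)·f(k+1) − (1)·f(k) = k**2 + 3*k + 3/2.
From deg A=0, deg B=0, deg C=2: d=2.
A polynomial solution: f(k) = k**2/2.
Certificate R = B(k−1)f/C = k**2/(2*k**2 + 6*k + 3) gives s_k = -3**k*k**2.
Δs = 3**k*(k**2 - 3*(k + 1)**2), as required.
Σ_(k=0)^(3) t_k = s_(4) − s_(0) = -1296 − (0) = -1296.

Σ = -1296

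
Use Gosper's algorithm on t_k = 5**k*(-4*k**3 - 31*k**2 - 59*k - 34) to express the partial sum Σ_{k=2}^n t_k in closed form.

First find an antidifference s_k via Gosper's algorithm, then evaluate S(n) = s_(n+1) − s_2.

S(n) = -5*5**n*n**3 - 35*5**n*n**2 - 60*5**n*n - 35*5**n + 675

t_(k+1)/t_k = 5*(4*k**3 + 43*k**2 + 133*k + 128)/(4*k**3 + 31*k**2 + 59*k + 34).
So A=5 and B=1, with C=k**3 + 31*k**2/4 + 59*k/4 + 17/2.
Key eq: (5)·f(k+1) = (1)·f(k) + (k**3 + 31*k**2/4 + 59*k/4 + 17/2).
d = 3 from the (0,0,3) case.
Match coefficients ⇒ f(k) = (k**3 + 4*k**2 + k + 1)/4.
Get s_k = R·t_k = 5**k*(-k**3 - 4*k**2 - k - 1) with R(k) = B(k−1)f(k)/C(k) = (k**3 + 4*k**2 + k + 1)/(4*k**3 + 31*k**2 + 59*k + 34).
Verify: 5**k*(-4*k**3 - 31*k**2 - 59*k - 34) matches t_k.
Evaluate: s_(n+1) = 5**(n + 1)*(-n**3 - 7*n**2 - 12*n - 7); subtract s_(2) = -675 ⇒ S(n) = -5*5**n*n**3 - 35*5**n*n**2 - 60*5**n*n - 35*5**n + 675.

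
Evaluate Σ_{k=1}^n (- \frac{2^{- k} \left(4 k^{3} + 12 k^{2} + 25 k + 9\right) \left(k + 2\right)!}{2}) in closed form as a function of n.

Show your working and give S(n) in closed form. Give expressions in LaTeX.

S(n) = \frac{2^{- n} \left(6 \cdot 2^{n} - 4 n^{5} n! - 32 n^{4} n! - 93 n^{3} n! - 118 n^{2} n! - 59 n n! - 6 n!\right)}{2}

Ratio r(k) = (4*k**4 + 36*k**3 + 133*k**2 + 233*k + 150)/(2*(4*k**3 + 12*k**2 + 25*k + 9)).
Normal form (A,B,C) = (k/2 + 3/2, 1, k**3 + 3*k**2 + 25*k/4 + 9/4).
Need (k/2 + 3/2)·f(k+1) − (1)·f(k) = k**3 + 3*k**2 + 25*k/4 + 9/4.
d = 2 from the (1,0,3) case.
Solving with deg f ≤ 2: f(k) = (4*k**2 - 3)/2.
R(k) = B(k−1)·f(k)/C(k) = 2*(4*k**2 - 3)/(4*k**3 + 12*k**2 + 25*k + 9); s_k = R·t_k = -(4*k**2 - 3)*factorial(k + 2)/2**k.
Verify: -(4*k**3 + 12*k**2 + 25*k + 9)*factorial(k + 2)/(2*2**k) matches t_k.
Telescope: S(n) = s_(n+1) − s_(1) = -2**(-n - 1)*(4*n**2 + 8*n + 1)*factorial(n + 3) − (-3) = (6*2**n - 4*n**5*factorial(n) - 32*n**4*factorial(n) - 93*n**3*factorial(n) - 118*n**2*factorial(n) - 59*n*factorial(n) - 6*factorial(n))/(2*2**n).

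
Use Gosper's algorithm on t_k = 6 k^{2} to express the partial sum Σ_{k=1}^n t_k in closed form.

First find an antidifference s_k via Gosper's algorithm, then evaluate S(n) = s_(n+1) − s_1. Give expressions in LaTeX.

Step 1: r(k) = (k + 1)**2/k**2.
Gosper form: A/B · C(k+1)/C(k) with A=1, B=1, C=k**2.
Need (1)·f(k+1) − (1)·f(k) = k**2.
From deg A=0, deg B=0, deg C=2: d=3.
Match coefficients ⇒ f(k) = k*(k - 1)*(2*k - 1)/6.
Then R = B(k−1)f/C = (k - 1)*(2*k - 1)/(6*k), so s_k = R(k)·t_k = k*(2*k**2 - 3*k + 1).
s_(k+1) − s_k = 6*k**2 = t_k.
Telescope: S(n) = s_(n+1) − s_(1) = n*(2*n**2 + 3*n + 1) − (0) = n*(2*n**2 + 3*n + 1).

S(n) = n \left(2 n^{2} + 3 n + 1\right)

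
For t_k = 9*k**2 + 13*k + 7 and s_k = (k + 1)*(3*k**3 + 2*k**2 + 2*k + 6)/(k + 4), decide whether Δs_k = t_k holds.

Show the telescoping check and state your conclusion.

Invalid: residual 3*(-6*k**3 - 47*k**2 - 57*k - 22)/(k**2 + 9*k + 20) ≠ 0.

s_(k+1) = (3*k**4 + 17*k**3 + 37*k**2 + 43*k + 26)/(k + 5)
s_(k+1) − s_k = (9*k**4 + 76*k**3 + 163*k**2 + 152*k + 74)/(k**2 + 9*k + 20)
(s_(k+1) − s_k) − t_k = 3*(-6*k**3 - 47*k**2 - 57*k - 22)/(k**2 + 9*k + 20)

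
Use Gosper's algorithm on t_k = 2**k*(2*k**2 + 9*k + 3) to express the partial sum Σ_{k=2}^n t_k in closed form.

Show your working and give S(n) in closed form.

r(k) = 2*(2*k**2 + 13*k + 14)/(2*k**2 + 9*k + 3) after simplifying.
Gosper form: A/B · C(k+1)/C(k) with A=2, B=1, C=k**2 + 9*k/2 + 3/2.
Set up (2)·f(k+1) − (1)·f(k) − (k**2 + 9*k/2 + 3/2) = 0.
deg f ≤ 2 (via 0,0,2).
Solving with deg f ≤ 2: f(k) = (k - 1)*(2*k + 3)/2.
Get s_k = R·t_k = 2**k*(2*k**2 + k - 3) with R(k) = B(k−1)f(k)/C(k) = (k - 1)*(2*k + 3)/(2*k**2 + 9*k + 3).
Δs = 2**k*(2*k**2 + 9*k + 3), as required.
Σ_(k=2)^n t_k = s_(n+1) − s_(2) = (2**(n + 1)*n*(2*n + 5)) − (28), i.e. 4*2**n*n**2 + 10*2**n*n - 28.

S(n) = 4*2**n*n**2 + 10*2**n*n - 28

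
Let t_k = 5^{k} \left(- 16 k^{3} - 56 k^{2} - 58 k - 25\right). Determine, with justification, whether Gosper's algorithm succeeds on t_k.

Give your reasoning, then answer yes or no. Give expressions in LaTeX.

Yes. s_k = 5^{k} k \left(- 4 k^{2} + k - 2\right).

Ratio r(k) = 5*(16*k**3 + 104*k**2 + 218*k + 155)/(16*k**3 + 56*k**2 + 58*k + 25).
A = 5, B = 1, C = k**3 + 7*k**2/2 + 29*k/8 + 25/16.
Key eq: (5)·f(k+1) = (1)·f(k) + (k**3 + 7*k**2/2 + 29*k/8 + 25/16).
d = 3 from the (0,0,3) case.
Solve for f: f(k) = k*(4*k**2 - k + 2)/16 (degree 3 ≤ 3).
So s_k = (B(k−1)f/C)·t_k = (k*(4*k**2 - k + 2)/(16*k**3 + 56*k**2 + 58*k + 25))·t_k = 5**k*k*(-4*k**2 + k - 2).
Δs = 5**k*(-16*k**3 - 56*k**2 - 58*k - 25), as required.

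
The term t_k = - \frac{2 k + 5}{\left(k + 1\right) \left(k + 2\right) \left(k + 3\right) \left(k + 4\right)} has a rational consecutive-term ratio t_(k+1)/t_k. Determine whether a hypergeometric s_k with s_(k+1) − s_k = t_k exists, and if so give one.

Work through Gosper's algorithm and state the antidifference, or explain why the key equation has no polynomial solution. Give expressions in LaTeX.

s_k = \frac{k \left(- k - 4\right)}{3 \left(k^{2} + 4 k + 3\right)}

t_(k+1)/t_k = (k + 1)*(2*k + 7)/((k + 5)*(2*k + 5)).
Factor: A=k + 1; B=k + 5; C=k + 5/2.
f must satisfy (k + 1)·f(k+1) − (k + 4)·f(k) = k + 5/2.
Bound: deg f ≤ 3.
Solve for f: f(k) = k*(k + 2)*(k + 4)/6 (degree 3 ≤ 3).
Get s_k = R·t_k = k*(-k - 4)/(3*(k**2 + 4*k + 3)) with R(k) = B(k−1)f(k)/C(k) = k*(k + 2)*(k + 4)**2/(3*(2*k + 5)).
Verify: (-2*k - 5)/(k**4 + 10*k**3 + 35*k**2 + 50*k + 24) matches t_k.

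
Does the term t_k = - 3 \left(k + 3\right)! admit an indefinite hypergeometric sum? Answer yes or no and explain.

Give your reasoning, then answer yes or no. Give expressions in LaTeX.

Ratio r(k) = k + 4.
Normal form (A,B,C) = (k + 4, 1, 1).
Set up (k + 4)·f(k+1) − (1)·f(k) − (1) = 0.
d = -1 from the (1,0,0) case.
d = -1 < 0 ⇒ no nonzero polynomial f; not summable.

No. Not Gosper-summable.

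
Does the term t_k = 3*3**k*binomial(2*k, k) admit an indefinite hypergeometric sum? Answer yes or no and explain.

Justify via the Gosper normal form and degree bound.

Step 1: r(k) = 6*(2*k + 1)/(k + 1).
So A=12*k + 6 and B=k + 1, with C=1.
f must satisfy (12*k + 6)·f(k+1) − (k)·f(k) = 1.
deg f ≤ -1 (via 1,1,0).
d = -1 < 0 ⇒ no nonzero polynomial f; not summable.

No; the degree bound rules out any f.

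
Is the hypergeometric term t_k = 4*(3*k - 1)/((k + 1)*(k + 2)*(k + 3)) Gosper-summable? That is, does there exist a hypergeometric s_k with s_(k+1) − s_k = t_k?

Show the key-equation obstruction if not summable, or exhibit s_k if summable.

r(k) = (k + 1)*(3*k + 2)/((k + 4)*(3*k - 1)) after simplifying.
Factor: A=k + 1; B=k + 4; C=k - 1/3.
f must satisfy (k + 1)·f(k+1) − (k + 3)·f(k) = k - 1/3.
deg f ≤ 2 (via 1,1,1).
Solve for f: f(k) = k*(k - 3)/6 (degree 2 ≤ 2).
R(k) = B(k−1)·f(k)/C(k) = k*(k - 3)*(k + 3)/(2*(3*k - 1)); s_k = R·t_k = 2*k*(k - 3)/((k + 1)*(k + 2)).
Check: Δs_k = 4*(3*k - 1)/(k**3 + 6*k**2 + 11*k + 6). ✓

Yes. s_k = 2*k*(k - 3)/((k + 1)*(k + 2)).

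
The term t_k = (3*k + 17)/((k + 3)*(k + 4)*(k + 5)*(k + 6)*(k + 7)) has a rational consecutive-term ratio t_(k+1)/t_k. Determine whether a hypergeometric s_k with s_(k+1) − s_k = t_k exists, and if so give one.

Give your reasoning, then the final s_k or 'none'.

r(k) = (k + 3)*(3*k + 20)/((k + 8)*(3*k + 17)) after simplifying.
So A=k + 3 and B=k + 8, with C=k + 17/3.
Set up (k + 3)·f(k+1) − (k + 7)·f(k) − (k + 17/3) = 0.
Bound: deg f ≤ 4.
Solve for f: f(k) = k*(k + 5)*(k**2 + 13*k + 54)/216 (degree 4 ≤ 4).
Then R = B(k−1)f/C = k*(k + 5)*(k + 7)*(k**2 + 13*k + 54)/(72*(3*k + 17)), so s_k = R(k)·t_k = k*(k**2 + 13*k + 54)/(72*(k**3 + 13*k**2 + 54*k + 72)).
s_(k+1) − s_k = (3*k + 17)/(k**5 + 25*k**4 + 245*k**3 + 1175*k**2 + 2754*k + 2520) = t_k.

s_k = k*(k**2 + 13*k + 54)/(72*(k**3 + 13*k**2 + 54*k + 72))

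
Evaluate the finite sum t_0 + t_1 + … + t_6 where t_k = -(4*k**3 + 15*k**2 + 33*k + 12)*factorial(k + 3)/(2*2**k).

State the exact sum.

Step 1: r(k) = (4*k**4 + 43*k**3 + 183*k**2 + 364*k + 256)/(2*(4*k**3 + 15*k**2 + 33*k + 12)).
Gosper form: A/B · C(k+1)/C(k) with A=k/2 + 2, B=1, C=k**3 + 15*k**2/4 + 33*k/4 + 3.
Solve (k/2 + 2)·f(k+1) − (1)·f(k) = k**3 + 15*k**2/4 + 33*k/4 + 3.
d = 2 from the (1,0,3) case.
Solve for f: f(k) = k*(4*k - 1)/2 (degree 2 ≤ 2).
Get s_k = R·t_k = -k*(4*k - 1)*factorial(k + 3)/2**k with R(k) = B(k−1)f(k)/C(k) = 2*k*(4*k - 1)/(4*k**3 + 15*k**2 + 33*k + 12).
Δs = -(4*k**3 + 15*k**2 + 33*k + 12)*factorial(k + 3)/(2*2**k), as required.
Evaluate s at k=7 and k=0: -5358150 and 0; difference -5358150.

Σ = -5358150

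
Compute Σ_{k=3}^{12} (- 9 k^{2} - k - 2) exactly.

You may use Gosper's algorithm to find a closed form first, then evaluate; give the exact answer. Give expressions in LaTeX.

Step 1: r(k) = (k + 9*(k + 1)**2 + 3)/(9*k**2 + k + 2).
Gosper form: A/B · C(k+1)/C(k) with A=1, B=1, C=k**2 + k/9 + 2/9.
Set up (1)·f(k+1) − (1)·f(k) − (k**2 + k/9 + 2/9) = 0.
From deg A=0, deg B=0, deg C=2: d=3.
A polynomial solution: f(k) = k*(3*k**2 - 4*k + 3)/9.
Get s_k = R·t_k = k*(-3*k**2 + 4*k - 3) with R(k) = B(k−1)f(k)/C(k) = k*(3*k**2 - 4*k + 3)/(9*k**2 + k + 2).
Δs = -9*k**2 - k - 2, as required.
Σ_(k=3)^(12) t_k = s_(13) − s_(3) = -5954 − (-54) = -5900.

Σ = -5900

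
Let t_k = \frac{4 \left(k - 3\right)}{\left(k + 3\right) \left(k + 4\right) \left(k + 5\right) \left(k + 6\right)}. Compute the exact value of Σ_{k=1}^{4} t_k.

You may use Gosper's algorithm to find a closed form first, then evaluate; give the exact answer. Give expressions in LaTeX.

Σ = -1/90

Compute t_(k+1)/t_k: get (k - 2)*(k + 3)/((k - 3)*(k + 7)).
A = k + 3, B = k + 7, C = k - 3.
f must satisfy (k + 3)·f(k+1) − (k + 6)·f(k) = k - 3.
deg f ≤ 3 (via 1,1,1).
Coefficient equations give f(k) = -k*(k**2 + 12*k + 107)/120.
Certificate R = B(k−1)f/C = -k*(k + 6)*(k**2 + 12*k + 107)/(120*(k - 3)) gives s_k = k*(-k**2 - 12*k - 107)/(30*(k + 3)*(k + 4)*(k + 5)).
s_(k+1) − s_k = 4*(k - 3)/(k**4 + 18*k**3 + 119*k**2 + 342*k + 360) = t_k.
Σ_(k=1)^(4) t_k = s_(5) − s_(1) = -2/45 − (-1/30) = -1/90.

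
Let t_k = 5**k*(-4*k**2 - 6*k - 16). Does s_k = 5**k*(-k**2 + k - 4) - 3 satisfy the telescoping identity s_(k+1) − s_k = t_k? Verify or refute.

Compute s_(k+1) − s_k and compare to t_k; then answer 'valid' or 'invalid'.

s_(k+1) = 5**(k + 1)*(k - (k + 1)**2 - 3) - 3
s_(k+1) − s_k = 5**k*(-4*k**2 - 6*k - 16)
(s_(k+1) − s_k) − t_k = 0

valid (s_(k+1) − s_k reduces to t_k)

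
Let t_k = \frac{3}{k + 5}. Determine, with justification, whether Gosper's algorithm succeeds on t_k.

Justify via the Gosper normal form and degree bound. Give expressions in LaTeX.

Ratio r(k) = (k + 5)/(k + 6).
A = k + 5, B = k + 6, C = 1.
Key eq: (k + 5)·f(k+1) = (k + 5)·f(k) + (1).
deg f ≤ 0 (via 1,1,0).
Write f(k) = c0. Then LHS − RHS = -1, requiring -1 = 0: contradictory. No certificate.

No — the linear system for f has no solution.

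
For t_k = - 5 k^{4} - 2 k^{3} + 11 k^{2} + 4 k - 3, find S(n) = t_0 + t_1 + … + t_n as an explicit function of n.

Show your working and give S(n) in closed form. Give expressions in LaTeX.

Ratio r(k) = (5*k**4 + 22*k**3 + 25*k**2 - 5)/(5*k**4 + 2*k**3 - 11*k**2 - 4*k + 3).
So A=1 and B=1, with C=k**4 + 2*k**3/5 - 11*k**2/5 - 4*k/5 + 3/5.
f must satisfy (1)·f(k+1) − (1)·f(k) = k**4 + 2*k**3/5 - 11*k**2/5 - 4*k/5 + 3/5.
Bound: deg f ≤ 5.
A polynomial solution: f(k) = k*(k**2 - k - 3)*(k**2 - k - 1)/5.
Get s_k = R·t_k = k*(-k**4 + 2*k**3 + 3*k**2 - 4*k - 3) with R(k) = B(k−1)f(k)/C(k) = k*(k**2 - k - 3)*(k**2 - k - 1)/(5*k**4 + 2*k**3 - 11*k**2 - 4*k + 3).
Check: Δs_k = -5*k**4 - 2*k**3 + 11*k**2 + 4*k - 3. ✓
Telescope: S(n) = s_(n+1) − s_(0) = -n**5 - 3*n**4 + n**3 + 7*n**2 + n - 3 − (0) = -n**5 - 3*n**4 + n**3 + 7*n**2 + n - 3.

S(n) = - n^{5} - 3 n^{4} + n^{3} + 7 n^{2} + n - 3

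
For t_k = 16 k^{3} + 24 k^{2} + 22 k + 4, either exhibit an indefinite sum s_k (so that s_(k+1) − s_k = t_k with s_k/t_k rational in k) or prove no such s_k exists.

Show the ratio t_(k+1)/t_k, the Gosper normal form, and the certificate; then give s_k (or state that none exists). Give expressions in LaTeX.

Step 1: r(k) = (8*k**3 + 36*k**2 + 59*k + 33)/(8*k**3 + 12*k**2 + 11*k + 2).
Normal form (A,B,C) = (1, 1, k**3 + 3*k**2/2 + 11*k/8 + 1/4).
Need (1)·f(k+1) − (1)·f(k) = k**3 + 3*k**2/2 + 11*k/8 + 1/4.
Degrees (0,0,3) ⇒ d ≤ 4.
Solving with deg f ≤ 4: f(k) = k*(4*k**3 + 3*k - 3)/16.
R(k) = B(k−1)·f(k)/C(k) = k*(4*k**3 + 3*k - 3)/(2*(8*k**3 + 12*k**2 + 11*k + 2)); s_k = R·t_k = k*(4*k**3 + 3*k - 3).
Verify: 16*k**3 + 24*k**2 + 22*k + 4 matches t_k.

s_k = k \left(4 k^{3} + 3 k - 3\right)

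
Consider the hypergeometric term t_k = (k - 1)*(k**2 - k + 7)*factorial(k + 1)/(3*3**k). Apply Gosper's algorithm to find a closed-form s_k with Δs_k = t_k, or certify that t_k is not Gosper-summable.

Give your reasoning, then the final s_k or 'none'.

Ratio r(k) = k*(k + 2)*(-k + (k + 1)**2 + 6)/(3*(k - 1)*(k**2 - k + 7)).
Normal form (A,B,C) = (k/3 + 2/3, 1, k**3 - 2*k**2 + 8*k - 7).
Set up (k/3 + 2/3)·f(k+1) − (1)·f(k) − (k**3 - 2*k**2 + 8*k - 7) = 0.
Bound: deg f ≤ 2.
Coefficient equations give f(k) = 3*(k**2 - 3*k + 3).
Get s_k = R·t_k = (k**2 - 3*k + 3)*factorial(k + 1)/3**k with R(k) = B(k−1)f(k)/C(k) = 3*(k**2 - 3*k + 3)/((k - 1)*(k**2 - k + 7)).
Verify: (k - 1)*(k**2 - k + 7)*factorial(k + 1)/(3*3**k) matches t_k.

s_k = (k**2 - 3*k + 3)*factorial(k + 1)/3**k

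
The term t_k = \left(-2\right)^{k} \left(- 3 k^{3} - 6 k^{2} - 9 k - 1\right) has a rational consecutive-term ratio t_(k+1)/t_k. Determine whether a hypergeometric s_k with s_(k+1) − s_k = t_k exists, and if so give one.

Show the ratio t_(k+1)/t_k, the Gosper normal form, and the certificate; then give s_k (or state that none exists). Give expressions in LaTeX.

s_k = \left(-2\right)^{k} \left(k^{3} + k - 1\right)

The ratio is 2*(-3*k**3 - 15*k**2 - 30*k - 19)/(3*k**3 + 6*k**2 + 9*k + 1).
So A=-2 and B=1, with C=k**3 + 2*k**2 + 3*k + 1/3.
f must satisfy (-2)·f(k+1) − (1)·f(k) = k**3 + 2*k**2 + 3*k + 1/3.
Bound: deg f ≤ 3.
Solving with deg f ≤ 3: f(k) = -(k**3 + k - 1)/3.
Get s_k = R·t_k = (-2)**k*(k**3 + k - 1) with R(k) = B(k−1)f(k)/C(k) = -(k**3 + k - 1)/(3*k**3 + 6*k**2 + 9*k + 1).
s_(k+1) − s_k = (-2)**k*(-k**3 - 3*k - 2*(k + 1)**3 + 1) = t_k.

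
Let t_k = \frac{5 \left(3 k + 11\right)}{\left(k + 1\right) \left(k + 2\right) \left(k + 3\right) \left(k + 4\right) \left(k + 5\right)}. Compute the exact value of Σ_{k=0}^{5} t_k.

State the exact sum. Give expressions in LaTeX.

r(k) = (k + 1)*(3*k + 14)/((k + 6)*(3*k + 11)) after simplifying.
A = k + 1, B = k + 6, C = k + 11/3.
Solve (k + 1)·f(k+1) − (k + 5)·f(k) = k + 11/3.
From deg A=1, deg B=1, deg C=1: d=4.
Solve for f: f(k) = k*(k + 3)*(k**2 + 7*k + 14)/24 (degree 4 ≤ 4).
Get s_k = R·t_k = 5*k*(k**2 + 7*k + 14)/(8*(k**3 + 7*k**2 + 14*k + 8)) with R(k) = B(k−1)f(k)/C(k) = k*(k + 3)*(k + 5)*(k**2 + 7*k + 14)/(8*(3*k + 11)).
Δs = 5*(3*k + 11)/(k**5 + 15*k**4 + 85*k**3 + 225*k**2 + 274*k + 120), as required.
Evaluate s at k=6 and k=0: 69/112 and 0; difference 69/112.

Σ = 69/112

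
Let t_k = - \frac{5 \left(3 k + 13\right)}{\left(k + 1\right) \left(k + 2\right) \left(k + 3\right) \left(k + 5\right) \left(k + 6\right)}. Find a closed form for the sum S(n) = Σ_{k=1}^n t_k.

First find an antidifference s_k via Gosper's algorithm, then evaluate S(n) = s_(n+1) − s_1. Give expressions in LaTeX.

S(n) = \frac{5 n \left(- n^{2} - 11 n - 36\right)}{36 \left(n^{3} + 11 n^{2} + 36 n + 36\right)}

Ratio r(k) = (k + 1)*(k + 5)*(3*k + 16)/((k + 4)*(k + 7)*(3*k + 13)).
Take A(k)=k + 1, B(k)=k + 7, C(k)=k**2 + 25*k/3 + 52/3.
f must satisfy (k + 1)·f(k+1) − (k + 6)·f(k) = k**2 + 25*k/3 + 52/3.
From deg A=1, deg B=1, deg C=2: d=5.
Solve for f: f(k) = k*(k + 3)*(k + 4)*(k**2 + 8*k + 17)/30 (degree 5 ≤ 5).
So s_k = (B(k−1)f/C)·t_k = (k*(k + 3)*(k + 6)*(k**2 + 8*k + 17)/(10*(3*k + 13)))·t_k = k*(-k**2 - 8*k - 17)/(2*(k**3 + 8*k**2 + 17*k + 10)).
Δs = 5*(-3*k - 13)/(k**5 + 17*k**4 + 107*k**3 + 307*k**2 + 396*k + 180), as required.
Σ_(k=1)^n t_k = s_(n+1) − s_(1) = ((-n**3 - 11*n**2 - 36*n - 26)/(2*(n**3 + 11*n**2 + 36*n + 36))) − (-13/36), i.e. 5*n*(-n**2 - 11*n - 36)/(36*(n**3 + 11*n**2 + 36*n + 36)).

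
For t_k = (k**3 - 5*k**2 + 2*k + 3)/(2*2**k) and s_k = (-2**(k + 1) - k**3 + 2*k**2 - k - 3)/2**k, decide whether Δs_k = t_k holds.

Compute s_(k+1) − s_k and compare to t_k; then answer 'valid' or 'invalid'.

s_(k+1) = (-4*2**k - k**3 - k**2 - 3)/(2*2**k)
s_(k+1) − s_k = (k**3 - 5*k**2 + 2*k + 3)/(2*2**k)
(s_(k+1) − s_k) − t_k = 0

valid (s_(k+1) − s_k reduces to t_k)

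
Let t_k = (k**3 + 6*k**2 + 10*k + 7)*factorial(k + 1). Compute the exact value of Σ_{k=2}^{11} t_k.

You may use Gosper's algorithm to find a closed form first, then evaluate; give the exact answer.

The ratio is (k**4 + 11*k**3 + 43*k**2 + 74*k + 48)/(k**3 + 6*k**2 + 10*k + 7).
A = k + 2, B = 1, C = k**3 + 6*k**2 + 10*k + 7.
f must satisfy (k + 2)·f(k+1) − (1)·f(k) = k**3 + 6*k**2 + 10*k + 7.
Degrees (1,0,3) ⇒ d ≤ 2.
Match coefficients ⇒ f(k) = k**2 + 3*k - 1.
Then R = B(k−1)f/C = (k**2 + 3*k - 1)/(k**3 + 6*k**2 + 10*k + 7), so s_k = R(k)·t_k = (k**2 + 3*k - 1)*factorial(k + 1).
Δs = (k**3 + 6*k**2 + 10*k + 7)*factorial(k + 1), as required.
Telescoping: Σ = s_(12) − s_(2) = 1114636723200 − (54) = 1114636723146.

Σ = 1114636723146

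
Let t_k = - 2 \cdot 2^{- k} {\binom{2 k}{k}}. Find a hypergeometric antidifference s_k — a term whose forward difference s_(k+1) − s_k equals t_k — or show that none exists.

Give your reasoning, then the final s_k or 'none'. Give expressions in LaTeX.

not Gosper-summable; s_k does not exist

t_(k+1)/t_k = (2*k + 1)/(k + 1).
So A=2*k + 1 and B=k + 1, with C=1.
Solve (2*k + 1)·f(k+1) − (k)·f(k) = 1.
d = -1 from the (1,1,0) case.
deg f ≤ -1 is impossible — no certificate.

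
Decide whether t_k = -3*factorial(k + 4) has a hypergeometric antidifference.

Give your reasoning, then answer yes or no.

t_(k+1)/t_k = k + 5.
Take A(k)=k + 5, B(k)=1, C(k)=1.
f must satisfy (k + 5)·f(k+1) − (1)·f(k) = 1.
From deg A=1, deg B=0, deg C=0: d=-1.
deg f ≤ -1 is impossible — no certificate.

No; the degree bound rules out any f.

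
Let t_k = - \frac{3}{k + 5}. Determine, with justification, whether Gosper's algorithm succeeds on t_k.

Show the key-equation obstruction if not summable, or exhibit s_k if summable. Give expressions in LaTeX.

t_(k+1)/t_k = (k + 5)/(k + 6).
Take A(k)=k + 5, B(k)=k + 6, C(k)=1.
Need (k + 5)·f(k+1) − (k + 5)·f(k) = 1.
Degrees (1,1,0) ⇒ d ≤ 0.
Generic f = c0 gives residual -1; -1 = 0 cannot hold, so t_k is not Gosper-summable.

No — key equation has no polynomial f.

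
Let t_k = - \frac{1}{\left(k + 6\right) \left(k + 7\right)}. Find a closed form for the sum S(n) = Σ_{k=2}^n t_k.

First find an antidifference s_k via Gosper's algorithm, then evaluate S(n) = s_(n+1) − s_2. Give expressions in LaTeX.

r(k) = (k + 6)/(k + 8) after simplifying.
Take A(k)=k + 6, B(k)=k + 8, C(k)=1.
Set up (k + 6)·f(k+1) − (k + 7)·f(k) − (1) = 0.
From deg A=1, deg B=1, deg C=0: d=1.
Solve for f: f(k) = k/6 (degree 1 ≤ 1).
So s_k = (B(k−1)f/C)·t_k = (k*(k + 7)/6)·t_k = -k/(6*k + 36).
Verify: -1/(k**2 + 13*k + 42) matches t_k.
Evaluate: s_(n+1) = (-n - 1)/(6*(n + 7)); subtract s_(2) = -1/24 ⇒ S(n) = (1 - n)/(8*(n + 7)).

S(n) = \frac{1 - n}{8 \left(n + 7\right)}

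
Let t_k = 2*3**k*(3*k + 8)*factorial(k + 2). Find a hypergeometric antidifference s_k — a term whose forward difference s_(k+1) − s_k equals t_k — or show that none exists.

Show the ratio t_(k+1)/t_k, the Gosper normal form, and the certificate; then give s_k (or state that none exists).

s_k = 2*3**k*factorial(k + 2)

Compute t_(k+1)/t_k: get 3*(k + 3)*(3*k + 11)/(3*k + 8).
So A=3*k + 9 and B=1, with C=k + 8/3.
Solve (3*k + 9)·f(k+1) − (1)·f(k) = k + 8/3.
Bound: deg f ≤ 0.
Solving with deg f ≤ 0: f(k) = 1/3.
R(k) = B(k−1)·f(k)/C(k) = 1/(3*k + 8); s_k = R·t_k = 2*3**k*factorial(k + 2).
s_(k+1) − s_k = 2*3**k*(3*k + 8)*factorial(k + 2) = t_k.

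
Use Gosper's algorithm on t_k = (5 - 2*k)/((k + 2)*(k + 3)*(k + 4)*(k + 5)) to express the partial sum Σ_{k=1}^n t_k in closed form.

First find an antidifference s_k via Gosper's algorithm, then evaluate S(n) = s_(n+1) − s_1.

S(n) = n/(n**3 + 12*n**2 + 47*n + 60)

Step 1: r(k) = (k + 2)*(2*k - 3)/((k + 6)*(2*k - 5)).
Take A(k)=k + 2, B(k)=k + 6, C(k)=k - 5/2.
f must satisfy (k + 2)·f(k+1) − (k + 5)·f(k) = k - 5/2.
From deg A=1, deg B=1, deg C=1: d=3.
A polynomial solution: f(k) = -k*(k**2 + 9*k + 50)/48.
So s_k = (B(k−1)f/C)·t_k = (-k*(k + 5)*(k**2 + 9*k + 50)/(24*(2*k - 5)))·t_k = k*(k**2 + 9*k + 50)/(24*(k + 2)*(k + 3)*(k + 4)).
Check: Δs_k = (5 - 2*k)/(k**4 + 14*k**3 + 71*k**2 + 154*k + 120). ✓
s_(n+1) = (n**3 + 12*n**2 + 71*n + 60)/(24*(n**3 + 12*n**2 + 47*n + 60)) and s_(1) = 1/24, so S(n) = n/(n**3 + 12*n**2 + 47*n + 60).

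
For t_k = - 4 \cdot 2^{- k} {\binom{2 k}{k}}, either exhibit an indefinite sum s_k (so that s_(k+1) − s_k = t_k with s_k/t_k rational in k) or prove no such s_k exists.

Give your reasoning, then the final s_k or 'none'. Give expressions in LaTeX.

none — t_k is not Gosper-summable

t_(k+1)/t_k = (2*k + 1)/(k + 1).
Take A(k)=2*k + 1, B(k)=k + 1, C(k)=1.
f must satisfy (2*k + 1)·f(k+1) − (k)·f(k) = 1.
From deg A=1, deg B=1, deg C=0: d=-1.
d = -1 < 0 ⇒ no nonzero polynomial f; not summable.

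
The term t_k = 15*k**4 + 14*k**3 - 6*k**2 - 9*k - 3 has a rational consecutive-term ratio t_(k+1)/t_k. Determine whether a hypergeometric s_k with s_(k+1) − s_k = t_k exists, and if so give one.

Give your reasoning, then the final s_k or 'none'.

Ratio r(k) = (15*k**4 + 74*k**3 + 126*k**2 + 81*k + 11)/(15*k**4 + 14*k**3 - 6*k**2 - 9*k - 3).
Factor: A=1; B=1; C=k**4 + 14*k**3/15 - 2*k**2/5 - 3*k/5 - 1/5.
Set up (1)·f(k+1) − (1)·f(k) − (k**4 + 14*k**3/15 - 2*k**2/5 - 3*k/5 - 1/5) = 0.
d = 5 from the (0,0,4) case.
Coefficient equations give f(k) = k**2*(3*k**3 - 4*k**2 - 4*k + 2)/15.
R(k) = B(k−1)·f(k)/C(k) = k**2*(3*k**3 - 4*k**2 - 4*k + 2)/(15*k**4 + 14*k**3 - 6*k**2 - 9*k - 3); s_k = R·t_k = k**2*(3*k**3 - 4*k**2 - 4*k + 2).
Verify: 15*k**4 + 14*k**3 - 6*k**2 - 9*k - 3 matches t_k.

s_k = k**2*(3*k**3 - 4*k**2 - 4*k + 2)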